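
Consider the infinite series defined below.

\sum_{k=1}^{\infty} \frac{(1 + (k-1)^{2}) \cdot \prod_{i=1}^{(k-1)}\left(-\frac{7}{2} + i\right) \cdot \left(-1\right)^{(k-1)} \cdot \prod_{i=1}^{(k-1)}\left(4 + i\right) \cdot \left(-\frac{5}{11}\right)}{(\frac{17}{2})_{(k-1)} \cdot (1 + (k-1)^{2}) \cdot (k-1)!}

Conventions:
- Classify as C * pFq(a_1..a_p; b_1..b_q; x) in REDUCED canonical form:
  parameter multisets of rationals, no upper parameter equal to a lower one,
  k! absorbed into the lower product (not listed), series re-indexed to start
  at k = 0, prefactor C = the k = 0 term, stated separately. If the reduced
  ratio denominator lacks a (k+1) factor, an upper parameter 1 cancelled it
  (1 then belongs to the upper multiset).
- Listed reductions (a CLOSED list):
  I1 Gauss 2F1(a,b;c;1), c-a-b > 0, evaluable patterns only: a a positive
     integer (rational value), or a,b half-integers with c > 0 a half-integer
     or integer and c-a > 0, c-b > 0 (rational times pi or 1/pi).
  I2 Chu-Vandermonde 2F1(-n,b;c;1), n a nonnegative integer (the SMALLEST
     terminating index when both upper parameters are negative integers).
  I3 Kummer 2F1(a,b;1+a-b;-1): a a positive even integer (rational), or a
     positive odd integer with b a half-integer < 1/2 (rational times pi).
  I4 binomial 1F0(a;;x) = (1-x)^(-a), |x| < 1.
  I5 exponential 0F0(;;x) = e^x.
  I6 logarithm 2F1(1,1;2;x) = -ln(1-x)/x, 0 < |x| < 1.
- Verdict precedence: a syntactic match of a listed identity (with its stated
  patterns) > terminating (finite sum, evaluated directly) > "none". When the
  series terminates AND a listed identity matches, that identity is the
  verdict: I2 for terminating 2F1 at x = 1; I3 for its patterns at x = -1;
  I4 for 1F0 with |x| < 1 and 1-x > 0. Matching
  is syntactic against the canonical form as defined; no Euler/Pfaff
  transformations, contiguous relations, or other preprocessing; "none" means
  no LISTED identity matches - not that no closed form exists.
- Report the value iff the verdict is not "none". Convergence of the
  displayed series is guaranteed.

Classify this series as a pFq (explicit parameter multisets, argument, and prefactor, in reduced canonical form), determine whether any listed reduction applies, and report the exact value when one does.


Prefactor -\frac{5}{11}, argument -1: 2F1 with upper {-\frac{5}{2}, 5} over lower {\frac{17}{2}}. Verdict: Kummer (I3) applies (x = -1; c = \frac{17}{2} equals 1+a-b for upper {-\frac{5}{2}, 5}: listed pattern). Its exact value is \left(-\frac{61425}{131072}\right) \cdot \pi.

Key observation: x = -1 and the running product (C = -5/11) telescopes to a rising factorial.
Ratio: r(k) = -1 * (k-\frac{5}{2}) (k+5) / [(k+\frac{17}{2}) (k+1)] ; factor over Q: parameters, x = -1, and C = -\frac{5}{11}.


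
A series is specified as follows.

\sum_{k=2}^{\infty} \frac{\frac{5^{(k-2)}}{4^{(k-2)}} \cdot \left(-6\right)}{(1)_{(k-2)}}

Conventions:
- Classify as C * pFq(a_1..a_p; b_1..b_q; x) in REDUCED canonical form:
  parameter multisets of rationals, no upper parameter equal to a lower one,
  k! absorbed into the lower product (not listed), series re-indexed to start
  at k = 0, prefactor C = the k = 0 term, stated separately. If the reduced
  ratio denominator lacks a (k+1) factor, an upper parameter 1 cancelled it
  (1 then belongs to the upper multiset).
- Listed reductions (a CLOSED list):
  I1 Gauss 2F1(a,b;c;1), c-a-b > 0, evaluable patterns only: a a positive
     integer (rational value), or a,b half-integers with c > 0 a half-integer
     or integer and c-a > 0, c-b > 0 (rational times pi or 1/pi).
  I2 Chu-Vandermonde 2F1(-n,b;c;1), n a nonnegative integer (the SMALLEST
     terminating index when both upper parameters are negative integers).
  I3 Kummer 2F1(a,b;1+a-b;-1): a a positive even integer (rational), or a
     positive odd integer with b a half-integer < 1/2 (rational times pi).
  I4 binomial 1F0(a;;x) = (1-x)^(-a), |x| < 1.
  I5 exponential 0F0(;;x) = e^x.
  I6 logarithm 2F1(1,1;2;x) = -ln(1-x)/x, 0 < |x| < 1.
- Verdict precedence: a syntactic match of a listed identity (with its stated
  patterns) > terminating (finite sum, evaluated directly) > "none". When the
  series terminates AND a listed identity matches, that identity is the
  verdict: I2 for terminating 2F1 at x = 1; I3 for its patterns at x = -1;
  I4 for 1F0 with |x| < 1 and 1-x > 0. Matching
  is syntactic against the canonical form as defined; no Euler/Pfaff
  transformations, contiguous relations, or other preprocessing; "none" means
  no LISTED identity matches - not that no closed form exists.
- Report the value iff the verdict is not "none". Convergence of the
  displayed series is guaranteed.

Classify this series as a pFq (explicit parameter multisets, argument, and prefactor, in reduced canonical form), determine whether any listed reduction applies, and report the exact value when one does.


x = \frac{5}{4} here; the reduced form reads 0F0, upper {-}, lower {-}, C = -6. Verdict: the I5 exponential reduction matches (the 0F0 exponential series at x = \frac{5}{4}). Hence: \left(-6\right) \cdot e^{\frac{5}{4}}.

The tell: t_0 being -6, (1)_k (prefactor -6) is k! itself.
Consecutive-term ratio: r(k) = \frac{5}{4} * 1 / [(k+1)] - rational in k, leading ratio \frac{5}{4}; with t_0 = -6, classification follows.


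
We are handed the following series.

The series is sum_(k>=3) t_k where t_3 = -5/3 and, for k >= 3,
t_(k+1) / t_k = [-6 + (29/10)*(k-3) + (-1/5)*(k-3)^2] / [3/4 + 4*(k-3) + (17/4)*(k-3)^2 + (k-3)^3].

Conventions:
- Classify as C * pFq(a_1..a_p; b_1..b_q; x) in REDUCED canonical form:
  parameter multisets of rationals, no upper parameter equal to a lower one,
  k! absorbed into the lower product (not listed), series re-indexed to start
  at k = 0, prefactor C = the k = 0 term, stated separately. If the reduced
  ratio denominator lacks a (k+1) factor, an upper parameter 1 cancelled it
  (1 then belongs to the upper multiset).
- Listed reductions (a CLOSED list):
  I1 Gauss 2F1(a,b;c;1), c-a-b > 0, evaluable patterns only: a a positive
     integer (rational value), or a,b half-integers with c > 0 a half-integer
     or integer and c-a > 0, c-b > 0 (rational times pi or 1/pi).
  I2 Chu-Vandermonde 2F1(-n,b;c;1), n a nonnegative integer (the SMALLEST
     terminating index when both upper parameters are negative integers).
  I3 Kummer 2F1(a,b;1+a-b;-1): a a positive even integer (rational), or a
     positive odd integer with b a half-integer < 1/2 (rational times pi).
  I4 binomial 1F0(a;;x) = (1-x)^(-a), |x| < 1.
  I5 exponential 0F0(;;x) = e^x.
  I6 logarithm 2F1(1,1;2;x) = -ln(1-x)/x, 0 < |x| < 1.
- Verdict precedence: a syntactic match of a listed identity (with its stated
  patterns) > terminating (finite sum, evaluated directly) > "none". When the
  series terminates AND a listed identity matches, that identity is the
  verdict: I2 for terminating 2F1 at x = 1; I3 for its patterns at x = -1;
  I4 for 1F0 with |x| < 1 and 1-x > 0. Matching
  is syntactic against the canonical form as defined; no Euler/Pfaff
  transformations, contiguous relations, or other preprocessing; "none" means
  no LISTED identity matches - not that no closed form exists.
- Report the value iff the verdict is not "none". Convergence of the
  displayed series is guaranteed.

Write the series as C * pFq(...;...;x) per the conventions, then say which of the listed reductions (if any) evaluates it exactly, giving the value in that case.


x = -1/5 here; the reduced form reads 2F2, upper {-12, -5/2}, lower {1/4, 3}, C = -5/3. Verdict: terminating - upper parameter -12 makes this a finite sum (last index 12), evaluated exactly. Hence: 517536529332870651069443/69950924922052001953125.

The tell: from the first term -5/3: roots of the ratio polynomials (C = -5/3) are the negated parameters.
Adjacent-term ratio: r(k) = (-1/5) * (k-12) (k-5/2) / [(k+1/4) (k+3) (k+1)] - rational; roots negated = parameters, x = (-1/5), C = -5/3.


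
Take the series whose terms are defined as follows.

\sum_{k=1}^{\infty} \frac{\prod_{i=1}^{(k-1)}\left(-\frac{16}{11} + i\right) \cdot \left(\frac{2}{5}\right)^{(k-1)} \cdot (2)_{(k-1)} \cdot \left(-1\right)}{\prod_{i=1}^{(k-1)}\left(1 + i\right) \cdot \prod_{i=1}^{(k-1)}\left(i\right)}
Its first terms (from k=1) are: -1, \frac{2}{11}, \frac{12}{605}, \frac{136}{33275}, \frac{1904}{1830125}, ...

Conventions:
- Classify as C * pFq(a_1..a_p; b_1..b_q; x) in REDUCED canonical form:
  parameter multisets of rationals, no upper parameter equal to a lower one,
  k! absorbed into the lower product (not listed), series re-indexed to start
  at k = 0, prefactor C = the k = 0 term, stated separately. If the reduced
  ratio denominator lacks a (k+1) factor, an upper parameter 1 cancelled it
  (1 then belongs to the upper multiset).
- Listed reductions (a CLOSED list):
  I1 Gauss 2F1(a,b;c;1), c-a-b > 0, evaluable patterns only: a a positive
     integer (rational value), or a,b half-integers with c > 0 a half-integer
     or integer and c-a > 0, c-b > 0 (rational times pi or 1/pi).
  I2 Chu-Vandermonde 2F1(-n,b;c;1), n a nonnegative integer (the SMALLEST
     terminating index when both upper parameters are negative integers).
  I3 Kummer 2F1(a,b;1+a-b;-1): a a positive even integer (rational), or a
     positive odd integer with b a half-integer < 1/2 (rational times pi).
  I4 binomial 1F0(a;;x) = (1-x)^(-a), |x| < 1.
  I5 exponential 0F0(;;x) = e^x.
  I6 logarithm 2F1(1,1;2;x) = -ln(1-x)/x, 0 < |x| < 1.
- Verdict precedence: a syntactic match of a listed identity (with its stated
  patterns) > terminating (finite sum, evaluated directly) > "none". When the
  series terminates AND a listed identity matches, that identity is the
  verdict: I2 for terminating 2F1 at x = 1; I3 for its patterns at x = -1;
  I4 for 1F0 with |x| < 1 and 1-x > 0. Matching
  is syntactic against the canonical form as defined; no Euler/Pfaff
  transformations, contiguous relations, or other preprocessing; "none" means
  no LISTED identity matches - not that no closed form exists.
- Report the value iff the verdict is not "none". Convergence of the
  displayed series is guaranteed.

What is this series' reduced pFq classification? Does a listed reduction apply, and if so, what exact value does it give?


x = \frac{2}{5} here; the reduced form reads 1F0, upper {-\frac{5}{11}}, lower {-}, C = -1. Verdict: binomial (I4) fires (the 1F0 binomial series: exponent 5/11, x = \frac{2}{5}). Its exact value is \left(-1\right) \cdot \left(\frac{3}{5}\right)^{\frac{5}{11}}.

Key observation: t_0 = -1 here, and the lower running product (prefactor -1) is a rising factorial.
Step ratio: r(k) = \frac{2}{5} * (k-\frac{5}{11}) / [(k+1)] - rational; roots negated = parameters, x = \frac{2}{5}, C = -1.


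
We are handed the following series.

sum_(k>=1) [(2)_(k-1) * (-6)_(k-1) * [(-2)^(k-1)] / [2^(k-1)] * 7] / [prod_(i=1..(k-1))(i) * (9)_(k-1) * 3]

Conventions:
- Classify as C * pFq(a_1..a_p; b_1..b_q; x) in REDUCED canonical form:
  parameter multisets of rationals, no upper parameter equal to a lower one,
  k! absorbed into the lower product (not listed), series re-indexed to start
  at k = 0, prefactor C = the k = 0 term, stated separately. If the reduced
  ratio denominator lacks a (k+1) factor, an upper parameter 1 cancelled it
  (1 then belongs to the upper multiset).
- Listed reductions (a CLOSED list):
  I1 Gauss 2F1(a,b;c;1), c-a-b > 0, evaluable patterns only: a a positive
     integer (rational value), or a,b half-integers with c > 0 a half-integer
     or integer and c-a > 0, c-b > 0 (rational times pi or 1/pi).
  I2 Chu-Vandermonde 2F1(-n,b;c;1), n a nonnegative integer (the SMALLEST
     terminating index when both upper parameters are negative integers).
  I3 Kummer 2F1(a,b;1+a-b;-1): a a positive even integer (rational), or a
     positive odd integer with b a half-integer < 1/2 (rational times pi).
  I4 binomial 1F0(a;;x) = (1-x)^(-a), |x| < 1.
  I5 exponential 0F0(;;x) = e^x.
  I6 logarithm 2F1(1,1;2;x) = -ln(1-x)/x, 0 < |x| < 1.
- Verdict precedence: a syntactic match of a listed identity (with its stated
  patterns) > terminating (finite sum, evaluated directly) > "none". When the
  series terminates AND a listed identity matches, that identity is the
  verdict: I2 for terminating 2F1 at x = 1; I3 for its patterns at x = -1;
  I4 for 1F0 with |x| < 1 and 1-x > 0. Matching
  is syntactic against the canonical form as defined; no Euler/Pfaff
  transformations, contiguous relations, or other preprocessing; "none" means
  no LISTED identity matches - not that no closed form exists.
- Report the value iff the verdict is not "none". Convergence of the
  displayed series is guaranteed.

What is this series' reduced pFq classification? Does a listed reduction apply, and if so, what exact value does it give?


At argument -1: a 2F1 with upper {-6, 2}, lower {9}, scaled by C = 7/3. Verdict: Kummer (I3) matches (x = -1; c = 9 equals 1+a-b for upper {-6, 2}: listed pattern). Its exact value is 28/3.

First insight: with t_0 = 7/3, the constant factors (C = 7/3, x = -1) combine into one prefactor.
Step ratio: r(k) = (-1) * (k-6) (k+2) / [(k+9) (k+1)] ; factor over Q: parameters, x = (-1), and C = 7/3.


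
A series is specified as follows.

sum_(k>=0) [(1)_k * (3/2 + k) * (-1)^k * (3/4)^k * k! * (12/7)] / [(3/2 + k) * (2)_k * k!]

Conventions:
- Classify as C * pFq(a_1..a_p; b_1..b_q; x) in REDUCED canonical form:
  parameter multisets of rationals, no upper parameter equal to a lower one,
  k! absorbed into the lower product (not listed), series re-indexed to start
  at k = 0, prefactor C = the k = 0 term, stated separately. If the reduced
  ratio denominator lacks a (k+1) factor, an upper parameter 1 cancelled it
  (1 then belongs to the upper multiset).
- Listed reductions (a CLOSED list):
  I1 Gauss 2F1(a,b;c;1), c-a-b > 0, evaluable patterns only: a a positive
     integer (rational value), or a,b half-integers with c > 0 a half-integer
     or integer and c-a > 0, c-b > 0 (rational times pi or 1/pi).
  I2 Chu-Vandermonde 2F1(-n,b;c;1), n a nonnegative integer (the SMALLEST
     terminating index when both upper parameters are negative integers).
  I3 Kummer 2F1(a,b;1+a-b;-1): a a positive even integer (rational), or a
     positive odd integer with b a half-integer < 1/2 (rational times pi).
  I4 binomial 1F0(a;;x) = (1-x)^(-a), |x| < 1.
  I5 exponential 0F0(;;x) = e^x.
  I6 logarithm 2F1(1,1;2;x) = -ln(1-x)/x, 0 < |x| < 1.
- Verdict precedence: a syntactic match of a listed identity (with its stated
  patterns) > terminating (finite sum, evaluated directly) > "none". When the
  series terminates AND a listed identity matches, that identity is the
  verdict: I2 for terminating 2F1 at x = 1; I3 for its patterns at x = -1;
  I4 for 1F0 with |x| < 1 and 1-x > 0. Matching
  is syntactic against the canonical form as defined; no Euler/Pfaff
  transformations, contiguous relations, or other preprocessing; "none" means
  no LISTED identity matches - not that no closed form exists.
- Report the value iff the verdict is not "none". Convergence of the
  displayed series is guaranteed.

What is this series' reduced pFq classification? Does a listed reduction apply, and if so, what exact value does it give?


Canonical form: C = 12/7 times 2F1 with upper {1, 1}, lower {2}, x = -3/4. Verdict at x = -3/4: logarithm (I6) matches (the logarithm: parameters (1,1;2), x = -3/4). Sum: (16/7) * ln(7/4).

First insight: from the first term 12/7: the factorial ratio (C = 12/7) (k+a-1)!/(a-1)! is a rising factorial (a)_k.
Term ratio: r(k) = (-3/4) * (k+1) (k+1) / [(k+2) (k+1)] - rational in k. x = (-3/4); t_0 = 12/7; negate the roots.


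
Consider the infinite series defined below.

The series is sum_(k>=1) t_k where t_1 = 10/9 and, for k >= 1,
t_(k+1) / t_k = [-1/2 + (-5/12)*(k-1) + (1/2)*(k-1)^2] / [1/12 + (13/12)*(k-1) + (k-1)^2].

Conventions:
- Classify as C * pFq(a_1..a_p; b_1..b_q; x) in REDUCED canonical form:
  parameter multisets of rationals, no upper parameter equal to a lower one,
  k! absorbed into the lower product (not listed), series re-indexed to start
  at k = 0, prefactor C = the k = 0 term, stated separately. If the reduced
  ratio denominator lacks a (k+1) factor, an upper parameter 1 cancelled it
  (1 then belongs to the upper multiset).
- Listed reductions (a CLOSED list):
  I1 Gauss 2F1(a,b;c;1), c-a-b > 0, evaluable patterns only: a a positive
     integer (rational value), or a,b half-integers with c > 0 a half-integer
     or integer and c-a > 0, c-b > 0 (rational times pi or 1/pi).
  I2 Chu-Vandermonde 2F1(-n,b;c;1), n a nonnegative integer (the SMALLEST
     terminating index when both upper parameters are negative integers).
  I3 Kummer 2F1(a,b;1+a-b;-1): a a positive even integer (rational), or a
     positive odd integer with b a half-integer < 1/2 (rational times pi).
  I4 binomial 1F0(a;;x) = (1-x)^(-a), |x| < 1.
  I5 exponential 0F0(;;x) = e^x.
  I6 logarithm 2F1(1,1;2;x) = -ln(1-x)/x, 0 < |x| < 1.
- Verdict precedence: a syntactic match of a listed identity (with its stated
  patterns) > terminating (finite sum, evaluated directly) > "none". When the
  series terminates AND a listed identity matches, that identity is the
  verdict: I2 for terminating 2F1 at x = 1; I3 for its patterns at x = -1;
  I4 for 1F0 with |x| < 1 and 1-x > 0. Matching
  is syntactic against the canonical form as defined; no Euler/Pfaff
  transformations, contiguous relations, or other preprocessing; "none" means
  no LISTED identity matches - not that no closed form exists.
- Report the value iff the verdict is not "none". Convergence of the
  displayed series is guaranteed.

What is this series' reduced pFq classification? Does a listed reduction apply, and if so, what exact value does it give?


At argument 1/2: a 2F1 with upper {-3/2, 2/3}, lower {1/12}, scaled by C = 10/9. Verdict: none. A 2F1 with upper {-3/2, 2/3} fits none of I1-I6 at x = 1/2; the sum runs forever.

Key step: from the first term 10/9: factor the ratio over Q (C = 10/9): negated roots = parameters.
Consecutive-term ratio: r(k) = (1/2) * (k-3/2) (k+2/3) / [(k+1/12) (k+1)] - poly over poly, x = (1/2) from leading terms; C = 10/9 at k = 0.


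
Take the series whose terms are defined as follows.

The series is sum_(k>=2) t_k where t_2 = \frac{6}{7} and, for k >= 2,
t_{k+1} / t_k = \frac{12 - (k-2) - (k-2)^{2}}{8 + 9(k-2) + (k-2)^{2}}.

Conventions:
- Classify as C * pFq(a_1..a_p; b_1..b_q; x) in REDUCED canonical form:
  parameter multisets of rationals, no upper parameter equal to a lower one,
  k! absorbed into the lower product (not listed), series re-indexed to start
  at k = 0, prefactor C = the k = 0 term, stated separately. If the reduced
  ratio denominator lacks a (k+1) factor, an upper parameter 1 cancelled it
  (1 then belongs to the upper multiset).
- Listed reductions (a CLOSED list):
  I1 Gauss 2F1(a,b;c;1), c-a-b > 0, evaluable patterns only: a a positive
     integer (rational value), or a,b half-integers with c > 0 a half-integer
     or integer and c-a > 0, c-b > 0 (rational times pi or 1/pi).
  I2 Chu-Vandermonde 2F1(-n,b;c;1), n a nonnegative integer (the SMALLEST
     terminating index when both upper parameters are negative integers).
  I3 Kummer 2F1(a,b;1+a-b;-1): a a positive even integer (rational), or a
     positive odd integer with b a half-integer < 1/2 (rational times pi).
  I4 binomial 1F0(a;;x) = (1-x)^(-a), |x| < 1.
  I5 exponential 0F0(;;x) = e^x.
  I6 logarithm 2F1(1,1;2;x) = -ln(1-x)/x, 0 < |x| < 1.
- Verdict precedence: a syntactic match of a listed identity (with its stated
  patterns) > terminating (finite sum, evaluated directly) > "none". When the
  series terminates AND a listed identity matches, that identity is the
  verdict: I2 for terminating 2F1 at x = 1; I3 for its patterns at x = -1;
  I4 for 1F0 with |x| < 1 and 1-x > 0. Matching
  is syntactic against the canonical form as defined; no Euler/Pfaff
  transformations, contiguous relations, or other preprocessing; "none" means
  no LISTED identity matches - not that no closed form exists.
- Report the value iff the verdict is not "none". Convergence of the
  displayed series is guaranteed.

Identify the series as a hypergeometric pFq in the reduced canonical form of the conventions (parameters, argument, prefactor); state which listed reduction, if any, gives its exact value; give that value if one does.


The tell: from the first term \frac{6}{7}: roots of the ratio polynomials (C = 6/7) are the negated parameters.
Adjacent-term ratio: r(k) = -1 * (k-3) (k+4) / [(k+8) (k+1)] - rational in k. x = -1; t_0 = \frac{6}{7}; negate the roots.

Classification (C = \frac{6}{7}): 2F1 with upper {-3, 4}, lower {8}, argument x = -1. Verdict: Kummer's theorem (I3) applies (x = -1; c = 8 equals 1+a-b for upper {-3, 4}: listed pattern). Sum: 3.


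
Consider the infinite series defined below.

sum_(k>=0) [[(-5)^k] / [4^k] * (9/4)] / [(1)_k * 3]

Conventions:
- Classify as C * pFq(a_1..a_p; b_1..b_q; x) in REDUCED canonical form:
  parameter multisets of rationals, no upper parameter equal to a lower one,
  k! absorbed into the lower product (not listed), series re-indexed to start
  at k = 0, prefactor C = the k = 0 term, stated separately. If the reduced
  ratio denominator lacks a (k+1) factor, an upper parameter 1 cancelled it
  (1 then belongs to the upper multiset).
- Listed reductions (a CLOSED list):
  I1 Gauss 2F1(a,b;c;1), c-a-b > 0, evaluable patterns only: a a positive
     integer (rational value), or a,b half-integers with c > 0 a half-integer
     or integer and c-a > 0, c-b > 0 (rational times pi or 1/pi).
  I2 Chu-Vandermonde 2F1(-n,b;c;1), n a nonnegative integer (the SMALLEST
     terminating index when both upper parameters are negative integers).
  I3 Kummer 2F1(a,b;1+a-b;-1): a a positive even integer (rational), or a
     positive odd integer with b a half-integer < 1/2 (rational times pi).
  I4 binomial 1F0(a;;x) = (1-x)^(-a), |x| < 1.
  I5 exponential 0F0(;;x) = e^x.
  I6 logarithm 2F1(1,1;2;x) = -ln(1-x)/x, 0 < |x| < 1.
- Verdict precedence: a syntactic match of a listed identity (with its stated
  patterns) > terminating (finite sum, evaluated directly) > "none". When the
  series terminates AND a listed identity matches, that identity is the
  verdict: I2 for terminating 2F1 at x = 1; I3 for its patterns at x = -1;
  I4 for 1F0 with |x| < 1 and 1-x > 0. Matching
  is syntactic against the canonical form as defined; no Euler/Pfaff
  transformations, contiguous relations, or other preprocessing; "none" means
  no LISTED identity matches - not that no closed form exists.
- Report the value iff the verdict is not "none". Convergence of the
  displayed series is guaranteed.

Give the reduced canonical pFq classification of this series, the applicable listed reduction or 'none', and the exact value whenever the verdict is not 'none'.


Classification (C = 3/4): 0F0 with upper {-}, lower {-}, argument x = -5/4. Verdict: this is exponential (I5) (the 0F0 exponential series at x = -5/4). Exact value: (3/4) * e^(-5/4).

Key observation: with t_0 = 3/4, the constant factors (C = 3/4) combine into one prefactor.
Consecutive-term ratio: r(k) = (-5/4) * 1 / [(k+1)] - rational in k. x = (-5/4); t_0 = 3/4; negate the roots.


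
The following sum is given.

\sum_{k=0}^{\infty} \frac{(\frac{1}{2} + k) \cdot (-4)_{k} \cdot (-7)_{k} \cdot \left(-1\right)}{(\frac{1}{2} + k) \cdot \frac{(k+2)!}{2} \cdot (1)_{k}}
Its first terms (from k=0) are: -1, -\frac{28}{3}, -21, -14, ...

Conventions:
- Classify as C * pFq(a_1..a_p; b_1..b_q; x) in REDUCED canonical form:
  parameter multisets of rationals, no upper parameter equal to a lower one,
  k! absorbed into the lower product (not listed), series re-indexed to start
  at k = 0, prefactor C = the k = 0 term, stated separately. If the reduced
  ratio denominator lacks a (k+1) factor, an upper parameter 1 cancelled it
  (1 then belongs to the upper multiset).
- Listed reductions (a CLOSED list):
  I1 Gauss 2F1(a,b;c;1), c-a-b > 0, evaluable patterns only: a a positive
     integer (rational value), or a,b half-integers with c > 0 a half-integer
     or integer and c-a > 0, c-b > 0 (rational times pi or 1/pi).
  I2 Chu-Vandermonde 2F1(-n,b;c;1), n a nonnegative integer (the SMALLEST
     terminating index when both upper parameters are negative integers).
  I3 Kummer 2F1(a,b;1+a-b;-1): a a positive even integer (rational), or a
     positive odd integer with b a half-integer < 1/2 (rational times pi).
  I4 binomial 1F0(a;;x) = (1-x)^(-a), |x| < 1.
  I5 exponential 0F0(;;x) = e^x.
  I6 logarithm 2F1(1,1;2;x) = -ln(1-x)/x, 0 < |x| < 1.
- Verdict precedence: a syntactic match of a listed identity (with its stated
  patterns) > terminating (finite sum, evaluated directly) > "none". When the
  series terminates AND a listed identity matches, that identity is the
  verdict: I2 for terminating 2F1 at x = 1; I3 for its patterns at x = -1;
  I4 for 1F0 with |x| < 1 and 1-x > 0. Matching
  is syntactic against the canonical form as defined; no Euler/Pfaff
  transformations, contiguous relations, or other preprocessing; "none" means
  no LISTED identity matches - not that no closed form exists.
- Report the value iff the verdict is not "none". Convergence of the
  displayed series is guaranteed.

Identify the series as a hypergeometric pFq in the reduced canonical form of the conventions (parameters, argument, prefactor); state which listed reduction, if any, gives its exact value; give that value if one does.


Canonical form: C = -1 times 2F1 with upper {-7, -4}, lower {3}, x = 1. Verdict at x = 1: Chu-Vandermonde (I2) matches (terminating 2F1 at x = 1 with n = 4, b = -7, c = 3). Sum: -\frac{143}{3}.

Key step: with t_0 = -1, (1)_k (prefactor -1) is k! itself.
Ratio: r(k) = 1 * (k-7) (k-4) / [(k+3) (k+1)] - rational in k. x = 1; t_0 = -1; negate the roots.


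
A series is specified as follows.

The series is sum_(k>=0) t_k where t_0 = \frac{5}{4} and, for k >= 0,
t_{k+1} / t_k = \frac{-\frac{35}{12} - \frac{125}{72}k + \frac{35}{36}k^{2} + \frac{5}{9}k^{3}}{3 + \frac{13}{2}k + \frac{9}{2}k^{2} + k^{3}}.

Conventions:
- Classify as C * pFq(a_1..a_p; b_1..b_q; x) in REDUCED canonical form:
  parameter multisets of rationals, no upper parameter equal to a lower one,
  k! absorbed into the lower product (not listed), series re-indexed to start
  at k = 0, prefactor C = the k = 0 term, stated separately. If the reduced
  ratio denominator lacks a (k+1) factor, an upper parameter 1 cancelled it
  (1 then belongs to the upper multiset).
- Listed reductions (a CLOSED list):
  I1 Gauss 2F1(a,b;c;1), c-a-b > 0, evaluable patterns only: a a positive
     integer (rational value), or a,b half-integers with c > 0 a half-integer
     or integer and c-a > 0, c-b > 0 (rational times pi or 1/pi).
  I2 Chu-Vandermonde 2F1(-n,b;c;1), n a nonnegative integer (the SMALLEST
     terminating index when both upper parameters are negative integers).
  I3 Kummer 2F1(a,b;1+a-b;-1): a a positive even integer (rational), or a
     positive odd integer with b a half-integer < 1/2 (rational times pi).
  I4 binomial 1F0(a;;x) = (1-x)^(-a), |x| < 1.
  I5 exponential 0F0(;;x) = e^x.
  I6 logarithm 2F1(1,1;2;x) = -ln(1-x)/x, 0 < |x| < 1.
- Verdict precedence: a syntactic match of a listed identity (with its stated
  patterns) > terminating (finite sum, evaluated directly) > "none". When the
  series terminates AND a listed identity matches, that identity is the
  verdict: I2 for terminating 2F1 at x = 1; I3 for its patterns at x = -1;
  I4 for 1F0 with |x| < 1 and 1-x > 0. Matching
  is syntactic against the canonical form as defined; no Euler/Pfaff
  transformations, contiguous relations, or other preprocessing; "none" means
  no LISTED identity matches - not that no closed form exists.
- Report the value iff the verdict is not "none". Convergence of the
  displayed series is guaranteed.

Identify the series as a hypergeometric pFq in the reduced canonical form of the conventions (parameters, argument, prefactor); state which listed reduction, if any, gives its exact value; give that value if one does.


x = \frac{5}{9} here; the reduced form reads 1F0, upper {-\frac{7}{4}}, lower {-}, C = \frac{5}{4}. Verdict: the I4 binomial reduction applies (the 1F0 binomial series: exponent 7/4, x = \frac{5}{9}). Sum: \frac{5}{4} \cdot \left(\frac{4}{9}\right)^{\frac{7}{4}}.

First insight: t_0 being \frac{5}{4}, the expanded ratio factors over Q; C = 5/4, roots give parameters.
Ratio: r(k) = \frac{5}{9} * (k-\frac{7}{4}) / [(k+1)] - rational in k, leading ratio \frac{5}{9}; with t_0 = \frac{5}{4}, classification follows.


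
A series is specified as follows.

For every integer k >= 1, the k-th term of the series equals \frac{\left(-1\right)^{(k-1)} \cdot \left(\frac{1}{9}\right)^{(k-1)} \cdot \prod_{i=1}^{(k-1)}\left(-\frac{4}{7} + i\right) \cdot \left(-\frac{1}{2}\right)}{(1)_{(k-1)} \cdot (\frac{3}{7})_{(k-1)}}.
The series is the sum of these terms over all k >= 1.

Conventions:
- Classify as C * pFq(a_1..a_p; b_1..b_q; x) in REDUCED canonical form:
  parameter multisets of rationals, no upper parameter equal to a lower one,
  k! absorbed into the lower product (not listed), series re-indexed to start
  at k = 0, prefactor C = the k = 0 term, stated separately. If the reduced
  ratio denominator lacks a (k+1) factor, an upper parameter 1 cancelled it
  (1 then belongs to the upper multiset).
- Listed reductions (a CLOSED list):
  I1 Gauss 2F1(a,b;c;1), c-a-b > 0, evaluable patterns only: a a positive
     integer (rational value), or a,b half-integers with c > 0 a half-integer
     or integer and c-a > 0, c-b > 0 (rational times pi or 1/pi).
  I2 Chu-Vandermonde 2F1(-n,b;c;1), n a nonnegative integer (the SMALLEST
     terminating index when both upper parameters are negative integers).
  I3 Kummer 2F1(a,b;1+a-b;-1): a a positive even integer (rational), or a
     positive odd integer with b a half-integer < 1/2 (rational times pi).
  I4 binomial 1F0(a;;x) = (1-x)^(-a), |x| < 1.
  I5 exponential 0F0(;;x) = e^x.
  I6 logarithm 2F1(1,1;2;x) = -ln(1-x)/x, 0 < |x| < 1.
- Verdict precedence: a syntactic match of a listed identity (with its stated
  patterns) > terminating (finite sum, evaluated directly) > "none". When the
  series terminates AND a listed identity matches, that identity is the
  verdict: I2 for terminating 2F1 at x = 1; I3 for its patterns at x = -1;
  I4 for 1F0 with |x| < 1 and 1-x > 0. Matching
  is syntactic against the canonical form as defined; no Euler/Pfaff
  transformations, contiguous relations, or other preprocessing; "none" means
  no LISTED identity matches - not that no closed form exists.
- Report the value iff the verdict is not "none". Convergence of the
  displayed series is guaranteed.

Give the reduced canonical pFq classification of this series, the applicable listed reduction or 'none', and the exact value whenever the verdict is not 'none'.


Classification (C = -\frac{1}{2}): 0F0 with upper {-}, lower {-}, argument x = -\frac{1}{9}. Verdict at x = -\frac{1}{9}: the exponential series (I5) matches (the 0F0 exponential series at x = -\frac{1}{9}). Exact value: \left(-\frac{1}{2}\right) \cdot e^{-\frac{1}{9}}.

The tell: x = -\frac{1}{9} and the running product (C = -1/2) telescopes to a rising factorial.
Consecutive-term ratio: r(k) = -\frac{1}{9} * 1 / [(k+1)] ; factor over Q: parameters, x = -\frac{1}{9}, and C = -\frac{1}{2}.


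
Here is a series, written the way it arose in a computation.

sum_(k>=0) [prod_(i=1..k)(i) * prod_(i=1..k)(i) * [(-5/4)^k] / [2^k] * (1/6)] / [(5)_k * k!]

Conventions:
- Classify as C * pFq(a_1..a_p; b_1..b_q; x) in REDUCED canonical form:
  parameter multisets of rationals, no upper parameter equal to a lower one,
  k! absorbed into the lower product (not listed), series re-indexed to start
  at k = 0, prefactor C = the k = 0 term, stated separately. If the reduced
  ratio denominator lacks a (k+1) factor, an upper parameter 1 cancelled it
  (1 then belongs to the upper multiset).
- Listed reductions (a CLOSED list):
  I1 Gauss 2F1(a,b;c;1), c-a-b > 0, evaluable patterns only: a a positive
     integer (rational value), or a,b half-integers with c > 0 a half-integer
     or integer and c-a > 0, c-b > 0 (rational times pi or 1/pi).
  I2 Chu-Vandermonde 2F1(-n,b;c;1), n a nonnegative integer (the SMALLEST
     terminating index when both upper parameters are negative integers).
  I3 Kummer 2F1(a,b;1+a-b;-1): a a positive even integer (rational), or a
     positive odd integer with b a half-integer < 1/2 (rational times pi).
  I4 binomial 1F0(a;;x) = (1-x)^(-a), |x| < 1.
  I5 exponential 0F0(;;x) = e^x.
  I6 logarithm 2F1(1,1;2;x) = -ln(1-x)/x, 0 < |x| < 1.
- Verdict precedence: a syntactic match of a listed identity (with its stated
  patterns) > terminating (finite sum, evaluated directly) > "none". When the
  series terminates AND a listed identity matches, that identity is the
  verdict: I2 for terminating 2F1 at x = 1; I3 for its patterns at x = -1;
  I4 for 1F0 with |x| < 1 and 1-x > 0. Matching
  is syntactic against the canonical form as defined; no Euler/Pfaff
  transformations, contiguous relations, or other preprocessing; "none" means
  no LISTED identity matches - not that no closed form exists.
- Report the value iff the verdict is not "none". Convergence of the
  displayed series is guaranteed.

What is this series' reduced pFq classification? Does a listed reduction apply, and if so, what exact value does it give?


Canonical form: C = 1/6 times 2F1 with upper {1, 1}, lower {5}, x = -5/8. Verdict: none (x = -5/8): each listed identity misses the multisets {1, 1} ; {5}.

Structural cue: with t_0 = 1/6, the two k-th powers (C = 1/6, x = -5/8) combine into one argument.
Term ratio: r(k) = (-5/8) * (k+1) (k+1) / [(k+5) (k+1)] ; factor over Q: parameters, x = (-5/8), and C = 1/6.


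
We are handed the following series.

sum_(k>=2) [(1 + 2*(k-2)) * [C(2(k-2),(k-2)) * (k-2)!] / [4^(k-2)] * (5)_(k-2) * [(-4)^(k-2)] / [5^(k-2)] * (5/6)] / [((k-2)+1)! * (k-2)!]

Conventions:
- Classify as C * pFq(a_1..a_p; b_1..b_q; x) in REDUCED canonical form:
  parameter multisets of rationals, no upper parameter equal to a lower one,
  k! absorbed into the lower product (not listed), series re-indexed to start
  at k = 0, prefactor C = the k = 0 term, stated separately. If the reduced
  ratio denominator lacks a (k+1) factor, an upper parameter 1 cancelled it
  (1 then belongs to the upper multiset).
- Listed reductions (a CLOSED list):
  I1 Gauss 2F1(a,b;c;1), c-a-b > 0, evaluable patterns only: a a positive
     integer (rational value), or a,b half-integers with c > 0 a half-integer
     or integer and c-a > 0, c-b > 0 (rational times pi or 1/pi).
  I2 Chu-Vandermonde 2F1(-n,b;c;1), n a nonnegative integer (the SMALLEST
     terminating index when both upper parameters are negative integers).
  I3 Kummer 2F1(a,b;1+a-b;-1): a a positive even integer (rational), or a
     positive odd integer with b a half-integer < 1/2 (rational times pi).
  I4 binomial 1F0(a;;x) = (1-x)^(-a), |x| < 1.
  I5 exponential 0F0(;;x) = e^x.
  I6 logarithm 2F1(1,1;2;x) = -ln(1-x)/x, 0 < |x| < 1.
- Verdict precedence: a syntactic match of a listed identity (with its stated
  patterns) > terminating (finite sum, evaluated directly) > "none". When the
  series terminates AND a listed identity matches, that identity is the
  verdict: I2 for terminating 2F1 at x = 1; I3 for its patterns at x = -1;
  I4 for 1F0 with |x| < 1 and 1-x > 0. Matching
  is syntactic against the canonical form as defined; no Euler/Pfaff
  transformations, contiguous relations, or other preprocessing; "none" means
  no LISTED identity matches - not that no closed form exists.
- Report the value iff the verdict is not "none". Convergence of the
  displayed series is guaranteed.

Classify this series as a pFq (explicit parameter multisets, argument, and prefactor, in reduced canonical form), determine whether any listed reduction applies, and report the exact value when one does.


x = -4/5 here; the reduced form reads 2F1, upper {3/2, 5}, lower {2}, C = 5/6. Verdict: none - this 2F1 at x = -4/5 matches no listed pattern, and upper {3/2, 5} holds no stopper.

Structural cue: t_0 being 5/6, the denominator's factorial ratio (prefactor 5/6) is a lower Pochhammer.
Ratio: r(k) = (-4/5) * (k+3/2) (k+5) / [(k+2) (k+1)] - rational in k, leading ratio (-4/5); with t_0 = 5/6, classification follows.


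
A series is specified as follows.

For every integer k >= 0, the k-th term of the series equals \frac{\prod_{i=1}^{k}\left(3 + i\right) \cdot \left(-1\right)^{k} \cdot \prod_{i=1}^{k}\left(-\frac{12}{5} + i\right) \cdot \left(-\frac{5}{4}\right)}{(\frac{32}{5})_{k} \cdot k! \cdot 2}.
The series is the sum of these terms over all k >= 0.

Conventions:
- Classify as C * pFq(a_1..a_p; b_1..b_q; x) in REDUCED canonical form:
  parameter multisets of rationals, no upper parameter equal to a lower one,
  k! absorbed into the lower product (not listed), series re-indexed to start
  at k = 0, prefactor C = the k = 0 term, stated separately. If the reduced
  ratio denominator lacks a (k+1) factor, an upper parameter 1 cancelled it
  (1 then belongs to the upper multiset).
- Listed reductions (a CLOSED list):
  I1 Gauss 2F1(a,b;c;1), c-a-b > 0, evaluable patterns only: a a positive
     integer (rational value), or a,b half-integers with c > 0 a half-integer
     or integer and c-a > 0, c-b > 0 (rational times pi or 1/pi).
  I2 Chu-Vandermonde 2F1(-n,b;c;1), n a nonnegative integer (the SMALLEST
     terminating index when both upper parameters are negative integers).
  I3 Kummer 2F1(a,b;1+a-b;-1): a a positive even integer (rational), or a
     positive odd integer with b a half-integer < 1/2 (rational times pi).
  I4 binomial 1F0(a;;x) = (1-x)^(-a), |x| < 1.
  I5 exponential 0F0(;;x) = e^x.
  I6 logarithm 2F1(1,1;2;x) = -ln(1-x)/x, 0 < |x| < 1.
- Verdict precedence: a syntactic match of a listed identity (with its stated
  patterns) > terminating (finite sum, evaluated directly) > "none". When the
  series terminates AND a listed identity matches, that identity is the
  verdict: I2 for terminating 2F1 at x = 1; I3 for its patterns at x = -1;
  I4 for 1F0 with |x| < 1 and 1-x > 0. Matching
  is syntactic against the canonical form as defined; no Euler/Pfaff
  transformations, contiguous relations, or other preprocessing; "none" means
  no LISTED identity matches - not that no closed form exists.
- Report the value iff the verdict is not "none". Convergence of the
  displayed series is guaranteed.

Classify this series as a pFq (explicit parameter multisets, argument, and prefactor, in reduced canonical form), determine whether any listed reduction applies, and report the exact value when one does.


Structural cue: t_0 = -\frac{5}{8} here, and the constant factors (C = -5/8) combine into one prefactor.
Adjacent-term ratio: r(k) = -1 * (k-\frac{7}{5}) (k+4) / [(k+\frac{32}{5}) (k+1)] - poly over poly, x = -1 from leading terms; C = -\frac{5}{8} at k = 0.

Prefactor -\frac{5}{8}, argument -1: 2F1 with upper {-\frac{7}{5}, 4} over lower {\frac{32}{5}}. Verdict (x = -1): Kummer (I3) applies (x = -1; c = \frac{32}{5} equals 1+a-b for upper {-\frac{7}{5}, 4}: listed pattern). Sum: -\frac{99}{80}.


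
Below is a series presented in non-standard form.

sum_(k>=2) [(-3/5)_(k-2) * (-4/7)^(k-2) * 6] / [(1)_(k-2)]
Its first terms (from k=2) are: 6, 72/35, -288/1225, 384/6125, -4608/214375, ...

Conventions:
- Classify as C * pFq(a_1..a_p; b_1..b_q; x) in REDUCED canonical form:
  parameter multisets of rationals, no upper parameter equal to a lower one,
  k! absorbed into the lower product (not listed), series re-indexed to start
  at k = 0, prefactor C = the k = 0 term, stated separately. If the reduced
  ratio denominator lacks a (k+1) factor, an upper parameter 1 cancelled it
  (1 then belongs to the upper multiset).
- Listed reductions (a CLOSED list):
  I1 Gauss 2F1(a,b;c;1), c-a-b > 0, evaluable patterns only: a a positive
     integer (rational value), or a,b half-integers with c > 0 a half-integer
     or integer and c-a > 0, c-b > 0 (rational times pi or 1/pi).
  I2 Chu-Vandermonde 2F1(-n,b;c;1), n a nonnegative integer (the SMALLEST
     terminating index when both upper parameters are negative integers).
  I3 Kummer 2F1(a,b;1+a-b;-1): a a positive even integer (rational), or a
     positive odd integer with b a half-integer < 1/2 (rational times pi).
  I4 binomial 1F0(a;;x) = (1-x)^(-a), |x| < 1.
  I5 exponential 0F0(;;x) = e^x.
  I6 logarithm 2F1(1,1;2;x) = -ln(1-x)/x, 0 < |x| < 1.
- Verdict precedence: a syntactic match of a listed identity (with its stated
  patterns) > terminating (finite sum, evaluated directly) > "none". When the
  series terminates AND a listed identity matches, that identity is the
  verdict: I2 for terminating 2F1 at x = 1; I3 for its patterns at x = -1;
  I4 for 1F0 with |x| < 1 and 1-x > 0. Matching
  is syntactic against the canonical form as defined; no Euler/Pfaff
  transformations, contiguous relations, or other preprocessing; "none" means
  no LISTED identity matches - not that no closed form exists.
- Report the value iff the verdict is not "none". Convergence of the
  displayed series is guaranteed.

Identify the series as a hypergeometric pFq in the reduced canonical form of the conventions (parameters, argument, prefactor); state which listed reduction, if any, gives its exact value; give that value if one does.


At argument -4/7: a 1F0 with upper {-3/5}, lower {-}, scaled by C = 6. Verdict: this is binomial (I4) (the 1F0 binomial series: exponent 3/5, x = -4/7). Its exact value is 6 * (11/7)^(3/5).

The tell: with t_0 = 6, (1)_k (C = 6) is k! itself.
Step ratio: r(k) = (-4/7) * (k-3/5) / [(k+1)] - rational in k, leading ratio (-4/7); with t_0 = 6, classification follows.
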